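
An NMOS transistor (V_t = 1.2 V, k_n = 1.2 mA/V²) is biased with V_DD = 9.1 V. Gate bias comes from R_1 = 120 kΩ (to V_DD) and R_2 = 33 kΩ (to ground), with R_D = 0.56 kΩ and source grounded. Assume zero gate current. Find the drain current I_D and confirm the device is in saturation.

I_D ≈ 0.35 mA

V_G = V_DD·R_2/(R_1+R_2) = 9.1×33/153 = 1.96 V. With the source grounded, V_GS = V_G = 1.96 V.
Assume saturation: I_D = (k_n/2)(V_GS − V_t)² = (1.2/2)×(1.96 − 1.2)² = 0.6×0.763² = 0.349 mA.
V_DS = V_DD − I_D·R_D = 9.1 − 0.349×0.56 = 8.9 V.
Saturation requires V_DS ≥ V_GS − V_t = 0.763 V; 8.9 ≥ 0.763 ✓.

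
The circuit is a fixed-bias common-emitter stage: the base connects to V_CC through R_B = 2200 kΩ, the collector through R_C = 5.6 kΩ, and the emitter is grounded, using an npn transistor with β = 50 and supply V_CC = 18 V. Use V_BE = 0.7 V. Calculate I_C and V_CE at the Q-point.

I_C ≈ 0.39 mA, V_CE ≈ 16 V

Base loop: V_CC = I_B·R_B + V_BE, so I_B = (18 − 0.7)/2200 kΩ = 0.00786 mA.
In the active region I_C = β·I_B = 50 × 0.00786 = 0.393 mA.
Collector loop: V_CE = V_CC − I_C·R_C = 18 − 0.393×5.6 = 15.8 V.
Since V_CE = 15.8 V > V_CE(sat) ≈ 0.2 V, the transistor is in the active region as assumed.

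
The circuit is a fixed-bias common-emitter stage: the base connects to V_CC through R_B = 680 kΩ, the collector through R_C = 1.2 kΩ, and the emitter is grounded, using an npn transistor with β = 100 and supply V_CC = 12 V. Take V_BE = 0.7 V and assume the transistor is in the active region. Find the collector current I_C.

I_C ≈ 1.7 mA

Base loop: V_CC = I_B·R_B + V_BE, so I_B = (12 − 0.7)/680 kΩ = 0.0166 mA.
In the active region I_C = β·I_B = 100 × 0.0166 = 1.66 mA.
Collector loop: V_CE = V_CC − I_C·R_C = 12 − 1.66×1.2 = 10 V.
Since V_CE = 10 V > V_CE(sat) ≈ 0.2 V, the transistor is in the active region as assumed.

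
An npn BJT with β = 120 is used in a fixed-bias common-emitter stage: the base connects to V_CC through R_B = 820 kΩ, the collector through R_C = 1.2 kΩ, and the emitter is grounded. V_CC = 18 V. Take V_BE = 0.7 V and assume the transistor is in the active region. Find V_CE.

V_CE ≈ 15 V

Base loop: V_CC = I_B·R_B + V_BE, so I_B = (18 − 0.7)/820 kΩ = 0.0211 mA.
In the active region I_C = β·I_B = 120 × 0.0211 = 2.53 mA.
Collector loop: V_CE = V_CC − I_C·R_C = 18 − 2.53×1.2 = 15 V.
Since V_CE = 15 V > V_CE(sat) ≈ 0.2 V, the transistor is in the active region as assumed.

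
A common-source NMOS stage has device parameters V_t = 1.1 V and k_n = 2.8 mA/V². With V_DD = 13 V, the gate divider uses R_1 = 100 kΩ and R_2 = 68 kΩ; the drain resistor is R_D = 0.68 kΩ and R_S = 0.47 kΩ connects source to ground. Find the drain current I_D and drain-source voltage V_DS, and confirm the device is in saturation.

V_G = V_DD·R_2/(R_1+R_2) = 13×68/168 = 5.26 V.
Assume saturation: I_D = (k_n/2)(V_GS − V_t)² with V_GS = V_G − I_D·R_S = 5.26 − 0.47·I_D.
Substituting gives 0.309·I_D² − 6.48·I_D + 24.3 = 0, with roots I_D = 4.88 or 16.1 mA.
The root I_D = 16.1 mA gives V_GS = -2.29 V ≤ V_t, so take I_D = 4.88 mA.
Then V_GS = 2.97 V and V_DS = V_DD − I_D(R_D+R_S) = 13 − 4.88×1.15 = 7.39 V.
Saturation requires V_DS ≥ V_GS − V_t = 1.87 V; 7.39 ≥ 1.87 ✓.

I_D ≈ 4.9 mA, V_DS ≈ 7.4 V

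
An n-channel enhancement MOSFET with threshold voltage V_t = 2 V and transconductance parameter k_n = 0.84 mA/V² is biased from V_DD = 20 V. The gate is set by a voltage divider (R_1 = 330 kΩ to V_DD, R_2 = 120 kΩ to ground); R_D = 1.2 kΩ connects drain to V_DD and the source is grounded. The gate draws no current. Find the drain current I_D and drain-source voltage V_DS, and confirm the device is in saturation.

V_G = V_DD·R_2/(R_1+R_2) = 20×120/450 = 5.33 V. With the source grounded, V_GS = V_G = 5.33 V.
Assume saturation: I_D = (k_n/2)(V_GS − V_t)² = (0.84/2)×(5.33 − 2)² = 0.42×3.33² = 4.67 mA.
V_DS = V_DD − I_D·R_D = 20 − 4.67×1.2 = 14.4 V.
Saturation requires V_DS ≥ V_GS − V_t = 3.33 V; 14.4 ≥ 3.33 ✓.

I_D ≈ 4.7 mA, V_DS ≈ 14 V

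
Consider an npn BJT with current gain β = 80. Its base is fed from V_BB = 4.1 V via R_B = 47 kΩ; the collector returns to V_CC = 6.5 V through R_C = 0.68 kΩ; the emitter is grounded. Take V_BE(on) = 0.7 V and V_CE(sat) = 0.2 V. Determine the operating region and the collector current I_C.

Assume active. Base-emitter loop: I_B = (V_BB − V_BE)/R_B = (4.1 − 0.7)/47 = 0.0723 mA.
I_C = β·I_B = 80×0.0723 = 5.79 mA.
V_CE = V_CC − I_C·R_C = 6.5 − 5.79×0.68 = 2.56 V > V_CE(sat), so the active-region assumption holds.

active; I_C ≈ 5.8 mA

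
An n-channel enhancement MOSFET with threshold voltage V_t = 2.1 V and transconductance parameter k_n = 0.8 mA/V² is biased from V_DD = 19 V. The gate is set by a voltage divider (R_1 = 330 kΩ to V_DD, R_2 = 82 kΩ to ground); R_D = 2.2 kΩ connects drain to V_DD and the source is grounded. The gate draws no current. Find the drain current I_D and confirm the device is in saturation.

V_G = V_DD·R_2/(R_1+R_2) = 19×82/412 = 3.78 V. With the source grounded, V_GS = V_G = 3.78 V.
Assume saturation: I_D = (k_n/2)(V_GS − V_t)² = (0.8/2)×(3.78 − 2.1)² = 0.4×1.68² = 1.13 mA.
V_DS = V_DD − I_D·R_D = 19 − 1.13×2.2 = 16.5 V.
Saturation requires V_DS ≥ V_GS − V_t = 1.68 V; 16.5 ≥ 1.68 ✓.

I_D ≈ 1.1 mA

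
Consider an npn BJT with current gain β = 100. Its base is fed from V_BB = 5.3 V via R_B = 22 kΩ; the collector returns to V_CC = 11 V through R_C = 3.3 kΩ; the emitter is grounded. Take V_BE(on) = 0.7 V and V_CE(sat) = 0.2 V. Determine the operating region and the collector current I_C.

Assume active: I_B = (5.3 − 0.7)/22 = 0.209 mA, giving I_C = β·I_B = 20.9 mA.
But then V_CE = 11 − 20.9×3.3 = -58 V < V_CE(sat) = 0.2 V — impossible in the active region.
So the transistor is saturated. With V_CE = 0.2 V, I_C = (V_CC − 0.2)/R_C = 10.8/3.3 = 3.27 mA.
Check: β·I_B = 20.9 mA > I_C = 3.27 mA, confirming saturation.

saturation; I_C ≈ 3.3 mA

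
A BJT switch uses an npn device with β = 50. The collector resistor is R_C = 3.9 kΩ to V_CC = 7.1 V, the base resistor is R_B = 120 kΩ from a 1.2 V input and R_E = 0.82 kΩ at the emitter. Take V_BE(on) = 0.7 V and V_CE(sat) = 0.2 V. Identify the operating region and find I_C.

Assume active. Base-emitter loop: I_B = (V_BB − V_BE)/(R_B + (β+1)R_E) = (1.2 − 0.7)/(120 + 51×0.82) = 0.00309 mA.
I_C = β·I_B = 50×0.00309 = 0.154 mA.
V_CE = V_CC − I_C·R_C − I_E·R_E = 7.1 − 0.154×3.9 − 0.158×0.82 = 6.37 V > V_CE(sat), so the active-region assumption holds.

active; I_C ≈ 0.15 mA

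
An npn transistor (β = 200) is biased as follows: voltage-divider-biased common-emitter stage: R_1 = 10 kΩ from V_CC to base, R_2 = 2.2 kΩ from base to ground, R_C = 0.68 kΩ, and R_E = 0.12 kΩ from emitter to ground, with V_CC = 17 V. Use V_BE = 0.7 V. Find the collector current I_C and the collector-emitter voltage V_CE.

I_C ≈ 18 mA, V_CE ≈ 2.4 V

Thevenize the base divider: V_Th = V_CC·R_2/(R_1+R_2) = 17×2.2/12.2 = 3.07 V, R_Th = R_1‖R_2 = 1.8 kΩ.
Base-emitter loop: V_Th = I_B·R_Th + V_BE + (β+1)I_B·R_E, so I_B = (3.07 − 0.7) / (1.8 + 201×0.12) = 0.0913 mA.
I_C = β·I_B = 200×0.0913 = 18.3 mA, and I_E = (β+1)I_B = 18.3 mA.
V_CE = V_CC − I_C·R_C − I_E·R_E = 17 − 18.3×0.68 − 18.3×0.12 = 2.39 V.
V_CE = 2.39 V > 0.2 V confirms active-region operation.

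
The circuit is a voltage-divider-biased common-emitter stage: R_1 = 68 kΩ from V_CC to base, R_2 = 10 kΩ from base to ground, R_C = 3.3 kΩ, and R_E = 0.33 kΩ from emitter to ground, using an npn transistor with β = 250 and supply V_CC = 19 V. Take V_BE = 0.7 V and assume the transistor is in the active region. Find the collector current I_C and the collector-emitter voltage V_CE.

I_C ≈ 4.7 mA, V_CE ≈ 1.8 V

Thevenize the base divider: V_Th = V_CC·R_2/(R_1+R_2) = 19×10/78 = 2.44 V, R_Th = R_1‖R_2 = 8.72 kΩ.
Base-emitter loop: V_Th = I_B·R_Th + V_BE + (β+1)I_B·R_E, so I_B = (2.44 − 0.7) / (8.72 + 251×0.33) = 0.019 mA.
I_C = β·I_B = 250×0.019 = 4.74 mA, and I_E = (β+1)I_B = 4.76 mA.
V_CE = V_CC − I_C·R_C − I_E·R_E = 19 − 4.74×3.3 − 4.76×0.33 = 1.79 V.
V_CE = 1.79 V > 0.2 V confirms active-region operation.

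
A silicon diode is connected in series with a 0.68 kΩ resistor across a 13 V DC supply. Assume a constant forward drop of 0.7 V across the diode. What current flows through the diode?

I ≈ 18 mA

KVL around the loop: 13 = V_D + I·R = 0.7 + I × 0.68 kΩ.
So I = (13 − 0.7) / 0.68 kΩ = 12.3 / 0.68 = 18.1 mA.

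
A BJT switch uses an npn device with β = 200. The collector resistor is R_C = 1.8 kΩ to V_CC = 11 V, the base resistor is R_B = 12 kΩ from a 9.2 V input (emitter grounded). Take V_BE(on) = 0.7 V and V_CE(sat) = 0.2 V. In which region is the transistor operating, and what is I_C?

saturation; I_C ≈ 6 mA

Assume active: I_B = (9.2 − 0.7)/12 = 0.708 mA, giving I_C = β·I_B = 142 mA.
But then V_CE = 11 − 142×1.8 = -244 V < V_CE(sat) = 0.2 V — impossible in the active region.
So the transistor is saturated. With V_CE = 0.2 V, I_C = (V_CC − 0.2)/R_C = 10.8/1.8 = 6 mA.
Check: β·I_B = 142 mA > I_C = 6 mA, confirming saturation.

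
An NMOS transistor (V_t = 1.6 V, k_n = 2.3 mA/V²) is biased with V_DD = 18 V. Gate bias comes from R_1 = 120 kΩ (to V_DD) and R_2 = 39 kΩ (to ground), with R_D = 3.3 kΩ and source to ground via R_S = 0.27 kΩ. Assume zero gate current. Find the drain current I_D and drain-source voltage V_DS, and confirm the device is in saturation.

V_G = V_DD·R_2/(R_1+R_2) = 18×39/159 = 4.42 V.
Assume saturation: I_D = (k_n/2)(V_GS − V_t)² with V_GS = V_G − I_D·R_S = 4.42 − 0.27·I_D.
Substituting gives 0.0838·I_D² − 2.75·I_D + 9.11 = 0, with roots I_D = 3.74 or 29 mA.
The root I_D = 29 mA gives V_GS = -3.42 V ≤ V_t, so take I_D = 3.74 mA.
Then V_GS = 3.4 V and V_DS = V_DD − I_D(R_D+R_S) = 18 − 3.74×3.57 = 4.63 V.
Saturation requires V_DS ≥ V_GS − V_t = 1.8 V; 4.63 ≥ 1.8 ✓.

I_D ≈ 3.7 mA, V_DS ≈ 4.6 V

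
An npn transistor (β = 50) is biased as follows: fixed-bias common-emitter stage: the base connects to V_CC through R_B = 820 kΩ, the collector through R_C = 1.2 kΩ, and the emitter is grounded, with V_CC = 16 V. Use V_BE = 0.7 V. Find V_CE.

Base loop: V_CC = I_B·R_B + V_BE, so I_B = (16 − 0.7)/820 kΩ = 0.0187 mA.
In the active region I_C = β·I_B = 50 × 0.0187 = 0.933 mA.
Collector loop: V_CE = V_CC − I_C·R_C = 16 − 0.933×1.2 = 14.9 V.
Since V_CE = 14.9 V > V_CE(sat) ≈ 0.2 V, the transistor is in the active region as assumed.

V_CE ≈ 15 V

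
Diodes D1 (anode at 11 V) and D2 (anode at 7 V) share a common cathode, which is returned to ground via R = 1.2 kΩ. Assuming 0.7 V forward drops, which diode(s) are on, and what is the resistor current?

Only D1 conducts; I_R ≈ 8.6 mA

Assume both conduct. Then node N would need to be at both 11−0.7 = 10.3 V and 7−0.7 = 6.3 V, which is impossible.
Assume only D1 conducts: V_N = 11 − 0.7 = 10.3 V, so I_R = 10.3/1.2 = 8.58 mA.
Check D2: its anode-to-cathode voltage is 7 − 10.3 = -3.3 V < 0.7 V, so it is off. The assumption is consistent.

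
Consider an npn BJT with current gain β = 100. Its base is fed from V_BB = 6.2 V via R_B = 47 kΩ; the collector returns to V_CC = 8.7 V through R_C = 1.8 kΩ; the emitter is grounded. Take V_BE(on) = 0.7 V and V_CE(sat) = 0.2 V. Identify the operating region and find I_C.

Assume active: I_B = (6.2 − 0.7)/47 = 0.117 mA, giving I_C = β·I_B = 11.7 mA.
But then V_CE = 8.7 − 11.7×1.8 = -12.4 V < V_CE(sat) = 0.2 V — impossible in the active region.
So the transistor is saturated. With V_CE = 0.2 V, I_C = (V_CC − 0.2)/R_C = 8.5/1.8 = 4.72 mA.
Check: β·I_B = 11.7 mA > I_C = 4.72 mA, confirming saturation.

saturation; I_C ≈ 4.7 mA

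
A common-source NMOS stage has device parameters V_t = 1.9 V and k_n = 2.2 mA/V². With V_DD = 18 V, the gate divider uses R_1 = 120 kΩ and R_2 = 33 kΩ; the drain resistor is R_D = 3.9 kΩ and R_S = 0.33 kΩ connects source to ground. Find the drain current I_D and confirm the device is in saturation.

V_G = V_DD·R_2/(R_1+R_2) = 18×33/153 = 3.88 V.
Assume saturation: I_D = (k_n/2)(V_GS − V_t)² with V_GS = V_G − I_D·R_S = 3.88 − 0.33·I_D.
Substituting gives 0.12·I_D² − 2.44·I_D + 4.32 = 0, with roots I_D = 1.96 or 18.4 mA.
The root I_D = 18.4 mA gives V_GS = -2.19 V ≤ V_t, so take I_D = 1.96 mA.
Then V_GS = 3.24 V and V_DS = V_DD − I_D(R_D+R_S) = 18 − 1.96×4.23 = 9.7 V.
Saturation requires V_DS ≥ V_GS − V_t = 1.34 V; 9.7 ≥ 1.34 ✓.

I_D ≈ 2 mA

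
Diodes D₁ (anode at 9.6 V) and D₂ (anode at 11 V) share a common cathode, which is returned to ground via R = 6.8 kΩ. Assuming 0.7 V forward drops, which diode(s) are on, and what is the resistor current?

Assume both conduct. Then node N would need to be at both 9.6−0.7 = 8.9 V and 11−0.7 = 10.3 V, which is impossible.
Assume only D₂ conducts: V_N = 11 − 0.7 = 10.3 V, so I_R = 10.3/6.8 = 1.51 mA.
Check D₁: its anode-to-cathode voltage is 9.6 − 10.3 = -0.7 V < 0.7 V, so it is off. The assumption is consistent.

Only D₂ conducts; I_R ≈ 1.5 mA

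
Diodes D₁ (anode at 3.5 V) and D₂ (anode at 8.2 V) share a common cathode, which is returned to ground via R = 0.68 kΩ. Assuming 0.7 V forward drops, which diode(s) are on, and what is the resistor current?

Assume both conduct. Then node N would need to be at both 3.5−0.7 = 2.8 V and 8.2−0.7 = 7.5 V, which is impossible.
Assume only D₂ conducts: V_N = 8.2 − 0.7 = 7.5 V, so I_R = 7.5/0.68 = 11 mA.
Check D₁: its anode-to-cathode voltage is 3.5 − 7.5 = -4 V < 0.7 V, so it is off. The assumption is consistent.

Only D₂ conducts; I_R ≈ 11 mA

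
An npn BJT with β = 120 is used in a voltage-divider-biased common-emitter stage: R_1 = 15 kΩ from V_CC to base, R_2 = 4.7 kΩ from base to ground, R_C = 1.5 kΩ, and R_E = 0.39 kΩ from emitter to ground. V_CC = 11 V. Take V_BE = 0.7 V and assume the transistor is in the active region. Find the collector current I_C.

I_C ≈ 4.5 mA

Thevenize the base divider: V_Th = V_CC·R_2/(R_1+R_2) = 11×4.7/19.7 = 2.62 V, R_Th = R_1‖R_2 = 3.58 kΩ.
Base-emitter loop: V_Th = I_B·R_Th + V_BE + (β+1)I_B·R_E, so I_B = (2.62 − 0.7) / (3.58 + 121×0.39) = 0.0379 mA.
I_C = β·I_B = 120×0.0379 = 4.55 mA, and I_E = (β+1)I_B = 4.59 mA.
V_CE = V_CC − I_C·R_C − I_E·R_E = 11 − 4.55×1.5 − 4.59×0.39 = 2.39 V.
V_CE = 2.39 V > 0.2 V confirms active-region operation.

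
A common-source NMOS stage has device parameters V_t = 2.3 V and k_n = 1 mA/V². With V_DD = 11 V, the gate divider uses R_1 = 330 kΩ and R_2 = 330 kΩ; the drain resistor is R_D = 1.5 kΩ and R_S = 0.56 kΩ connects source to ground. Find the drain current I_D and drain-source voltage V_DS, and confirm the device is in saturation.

I_D ≈ 2.1 mA, V_DS ≈ 6.7 V

V_G = V_DD·R_2/(R_1+R_2) = 11×330/660 = 5.5 V.
Assume saturation: I_D = (k_n/2)(V_GS − V_t)² with V_GS = V_G − I_D·R_S = 5.5 − 0.56·I_D.
Substituting gives 0.157·I_D² − 2.79·I_D + 5.12 = 0, with roots I_D = 2.08 or 15.7 mA.
The root I_D = 15.7 mA gives V_GS = -3.31 V ≤ V_t, so take I_D = 2.08 mA.
Then V_GS = 4.34 V and V_DS = V_DD − I_D(R_D+R_S) = 11 − 2.08×2.06 = 6.72 V.
Saturation requires V_DS ≥ V_GS − V_t = 2.04 V; 6.72 ≥ 2.04 ✓.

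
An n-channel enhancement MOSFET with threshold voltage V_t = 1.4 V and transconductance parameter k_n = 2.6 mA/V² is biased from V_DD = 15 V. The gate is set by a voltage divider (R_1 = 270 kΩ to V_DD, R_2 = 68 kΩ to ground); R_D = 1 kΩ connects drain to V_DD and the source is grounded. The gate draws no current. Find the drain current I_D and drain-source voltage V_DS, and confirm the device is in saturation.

I_D ≈ 3.4 mA, V_DS ≈ 12 V

V_G = V_DD·R_2/(R_1+R_2) = 15×68/338 = 3.02 V. With the source grounded, V_GS = V_G = 3.02 V.
Assume saturation: I_D = (k_n/2)(V_GS − V_t)² = (2.6/2)×(3.02 − 1.4)² = 1.3×1.62² = 3.4 mA.
V_DS = V_DD − I_D·R_D = 15 − 3.4×1 = 11.6 V.
Saturation requires V_DS ≥ V_GS − V_t = 1.62 V; 11.6 ≥ 1.62 ✓.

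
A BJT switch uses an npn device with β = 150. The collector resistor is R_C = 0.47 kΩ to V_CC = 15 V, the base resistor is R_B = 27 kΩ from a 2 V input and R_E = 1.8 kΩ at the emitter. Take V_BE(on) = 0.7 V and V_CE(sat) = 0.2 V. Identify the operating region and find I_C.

Assume active. Base-emitter loop: I_B = (V_BB − V_BE)/(R_B + (β+1)R_E) = (2 − 0.7)/(27 + 151×1.8) = 0.00435 mA.
I_C = β·I_B = 150×0.00435 = 0.653 mA.
V_CE = V_CC − I_C·R_C − I_E·R_E = 15 − 0.653×0.47 − 0.657×1.8 = 13.5 V > V_CE(sat), so the active-region assumption holds.

active; I_C ≈ 0.65 mA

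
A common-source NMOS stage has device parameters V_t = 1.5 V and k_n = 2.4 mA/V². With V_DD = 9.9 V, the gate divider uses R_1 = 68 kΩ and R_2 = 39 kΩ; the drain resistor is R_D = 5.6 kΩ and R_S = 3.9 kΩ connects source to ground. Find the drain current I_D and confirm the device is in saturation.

V_G = V_DD·R_2/(R_1+R_2) = 9.9×39/107 = 3.61 V.
Assume saturation: I_D = (k_n/2)(V_GS − V_t)² with V_GS = V_G − I_D·R_S = 3.61 − 3.9·I_D.
Substituting gives 18.3·I_D² − 20.7·I_D + 5.33 = 0, with roots I_D = 0.394 or 0.742 mA.
The root I_D = 0.742 mA gives V_GS = 0.714 V ≤ V_t, so take I_D = 0.394 mA.
Then V_GS = 2.07 V and V_DS = V_DD − I_D(R_D+R_S) = 9.9 − 0.394×9.5 = 6.16 V.
Saturation requires V_DS ≥ V_GS − V_t = 0.573 V; 6.16 ≥ 0.573 ✓.

I_D ≈ 0.39 mA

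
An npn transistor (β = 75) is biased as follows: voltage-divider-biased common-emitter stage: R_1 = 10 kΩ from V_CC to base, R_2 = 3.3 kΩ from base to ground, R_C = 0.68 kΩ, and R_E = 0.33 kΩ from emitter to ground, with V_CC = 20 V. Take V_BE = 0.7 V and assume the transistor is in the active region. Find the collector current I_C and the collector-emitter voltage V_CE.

I_C ≈ 12 mA, V_CE ≈ 8.2 V

Thevenize the base divider: V_Th = V_CC·R_2/(R_1+R_2) = 20×3.3/13.3 = 4.96 V, R_Th = R_1‖R_2 = 2.48 kΩ.
Base-emitter loop: V_Th = I_B·R_Th + V_BE + (β+1)I_B·R_E, so I_B = (4.96 − 0.7) / (2.48 + 76×0.33) = 0.155 mA.
I_C = β·I_B = 75×0.155 = 11.6 mA, and I_E = (β+1)I_B = 11.8 mA.
V_CE = V_CC − I_C·R_C − I_E·R_E = 20 − 11.6×0.68 − 11.8×0.33 = 8.23 V.
V_CE = 8.23 V > 0.2 V confirms active-region operation.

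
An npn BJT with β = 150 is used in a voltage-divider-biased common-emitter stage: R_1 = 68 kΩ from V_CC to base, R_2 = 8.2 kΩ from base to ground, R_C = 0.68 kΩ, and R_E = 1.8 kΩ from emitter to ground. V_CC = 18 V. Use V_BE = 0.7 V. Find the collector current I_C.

Thevenize the base divider: V_Th = V_CC·R_2/(R_1+R_2) = 18×8.2/76.2 = 1.94 V, R_Th = R_1‖R_2 = 7.32 kΩ.
Base-emitter loop: V_Th = I_B·R_Th + V_BE + (β+1)I_B·R_E, so I_B = (1.94 − 0.7) / (7.32 + 151×1.8) = 0.00443 mA.
I_C = β·I_B = 150×0.00443 = 0.665 mA, and I_E = (β+1)I_B = 0.669 mA.
V_CE = V_CC − I_C·R_C − I_E·R_E = 18 − 0.665×0.68 − 0.669×1.8 = 16.3 V.
V_CE = 16.3 V > 0.2 V confirms active-region operation.

I_C ≈ 0.66 mA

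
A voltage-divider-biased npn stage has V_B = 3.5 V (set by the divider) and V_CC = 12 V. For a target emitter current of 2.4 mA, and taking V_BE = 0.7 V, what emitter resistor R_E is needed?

R_E ≈ 1.2 kΩ

V_E = V_B − V_BE = 3.5 − 0.7 = 2.8 V.
R_E = V_E / I_E = 2.8 / 2.4 = 1.17 kΩ.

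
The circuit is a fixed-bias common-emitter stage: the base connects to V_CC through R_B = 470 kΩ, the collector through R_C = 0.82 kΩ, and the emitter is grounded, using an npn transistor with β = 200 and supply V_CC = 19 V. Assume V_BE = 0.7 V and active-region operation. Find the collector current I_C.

Base loop: V_CC = I_B·R_B + V_BE, so I_B = (19 − 0.7)/470 kΩ = 0.0389 mA.
In the active region I_C = β·I_B = 200 × 0.0389 = 7.79 mA.
Collector loop: V_CE = V_CC − I_C·R_C = 19 − 7.79×0.82 = 12.6 V.
Since V_CE = 12.6 V > V_CE(sat) ≈ 0.2 V, the transistor is in the active region as assumed.

I_C ≈ 7.8 mA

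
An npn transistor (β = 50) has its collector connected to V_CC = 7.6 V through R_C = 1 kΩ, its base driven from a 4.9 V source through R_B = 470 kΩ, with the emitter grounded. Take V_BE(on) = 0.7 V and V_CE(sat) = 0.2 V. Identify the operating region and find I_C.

Assume active. Base-emitter loop: I_B = (V_BB − V_BE)/R_B = (4.9 − 0.7)/470 = 0.00894 mA.
I_C = β·I_B = 50×0.00894 = 0.447 mA.
V_CE = V_CC − I_C·R_C = 7.6 − 0.447×1 = 7.15 V > V_CE(sat), so the active-region assumption holds.

active; I_C ≈ 0.45 mA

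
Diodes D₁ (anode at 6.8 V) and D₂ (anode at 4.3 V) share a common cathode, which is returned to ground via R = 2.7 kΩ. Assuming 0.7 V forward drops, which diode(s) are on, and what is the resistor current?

Only D₁ conducts; I_R ≈ 2.3 mA

Assume both conduct. Then node N would need to be at both 6.8−0.7 = 6.1 V and 4.3−0.7 = 3.6 V, which is impossible.
Assume only D₁ conducts: V_N = 6.8 − 0.7 = 6.1 V, so I_R = 6.1/2.7 = 2.26 mA.
Check D₂: its anode-to-cathode voltage is 4.3 − 6.1 = -1.8 V < 0.7 V, so it is off. The assumption is consistent.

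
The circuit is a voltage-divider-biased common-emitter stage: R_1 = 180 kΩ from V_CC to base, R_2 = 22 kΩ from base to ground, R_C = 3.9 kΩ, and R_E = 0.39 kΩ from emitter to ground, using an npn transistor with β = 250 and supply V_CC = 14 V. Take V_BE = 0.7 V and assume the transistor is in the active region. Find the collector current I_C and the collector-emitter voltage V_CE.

I_C ≈ 1.8 mA, V_CE ≈ 6.5 V

Thevenize the base divider: V_Th = V_CC·R_2/(R_1+R_2) = 14×22/202 = 1.52 V, R_Th = R_1‖R_2 = 19.6 kΩ.
Base-emitter loop: V_Th = I_B·R_Th + V_BE + (β+1)I_B·R_E, so I_B = (1.52 − 0.7) / (19.6 + 251×0.39) = 0.00702 mA.
I_C = β·I_B = 250×0.00702 = 1.75 mA, and I_E = (β+1)I_B = 1.76 mA.
V_CE = V_CC − I_C·R_C − I_E·R_E = 14 − 1.75×3.9 − 1.76×0.39 = 6.47 V.
V_CE = 6.47 V > 0.2 V confirms active-region operation.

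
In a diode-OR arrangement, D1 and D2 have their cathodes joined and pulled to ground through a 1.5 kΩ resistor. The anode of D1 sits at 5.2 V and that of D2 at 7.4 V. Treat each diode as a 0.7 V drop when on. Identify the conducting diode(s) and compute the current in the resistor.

Only D2 conducts; I_R ≈ 4.5 mA

Assume both conduct. Then node N would need to be at both 5.2−0.7 = 4.5 V and 7.4−0.7 = 6.7 V, which is impossible.
Assume only D2 conducts: V_N = 7.4 − 0.7 = 6.7 V, so I_R = 6.7/1.5 = 4.47 mA.
Check D1: its anode-to-cathode voltage is 5.2 − 6.7 = -1.5 V < 0.7 V, so it is off. The assumption is consistent.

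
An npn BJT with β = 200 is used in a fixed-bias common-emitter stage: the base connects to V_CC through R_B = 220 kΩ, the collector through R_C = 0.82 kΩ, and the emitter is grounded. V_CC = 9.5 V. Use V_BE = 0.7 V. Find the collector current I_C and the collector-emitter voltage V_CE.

Base loop: V_CC = I_B·R_B + V_BE, so I_B = (9.5 − 0.7)/220 kΩ = 0.04 mA.
In the active region I_C = β·I_B = 200 × 0.04 = 8 mA.
Collector loop: V_CE = V_CC − I_C·R_C = 9.5 − 8×0.82 = 2.94 V.
Since V_CE = 2.94 V > V_CE(sat) ≈ 0.2 V, the transistor is in the active region as assumed.

I_C ≈ 8 mA, V_CE ≈ 2.9 V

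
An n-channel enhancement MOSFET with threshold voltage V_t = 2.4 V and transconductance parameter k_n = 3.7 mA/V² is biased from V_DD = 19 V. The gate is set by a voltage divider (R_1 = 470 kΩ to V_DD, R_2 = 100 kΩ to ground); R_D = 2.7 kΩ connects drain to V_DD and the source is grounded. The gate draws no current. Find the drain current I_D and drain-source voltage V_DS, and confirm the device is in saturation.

V_G = V_DD·R_2/(R_1+R_2) = 19×100/570 = 3.33 V. With the source grounded, V_GS = V_G = 3.33 V.
Assume saturation: I_D = (k_n/2)(V_GS − V_t)² = (3.7/2)×(3.33 − 2.4)² = 1.85×0.933² = 1.61 mA.
V_DS = V_DD − I_D·R_D = 19 − 1.61×2.7 = 14.6 V.
Saturation requires V_DS ≥ V_GS − V_t = 0.933 V; 14.6 ≥ 0.933 ✓.

I_D ≈ 1.6 mA, V_DS ≈ 15 V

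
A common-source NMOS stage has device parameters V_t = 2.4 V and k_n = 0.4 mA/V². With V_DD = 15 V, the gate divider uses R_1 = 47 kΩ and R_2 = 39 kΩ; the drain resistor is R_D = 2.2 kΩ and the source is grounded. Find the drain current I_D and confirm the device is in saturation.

V_G = V_DD·R_2/(R_1+R_2) = 15×39/86 = 6.8 V. With the source grounded, V_GS = V_G = 6.8 V.
Assume saturation: I_D = (k_n/2)(V_GS − V_t)² = (0.4/2)×(6.8 − 2.4)² = 0.2×4.4² = 3.88 mA.
V_DS = V_DD − I_D·R_D = 15 − 3.88×2.2 = 6.47 V.
Saturation requires V_DS ≥ V_GS − V_t = 4.4 V; 6.47 ≥ 4.4 ✓.

I_D ≈ 3.9 mA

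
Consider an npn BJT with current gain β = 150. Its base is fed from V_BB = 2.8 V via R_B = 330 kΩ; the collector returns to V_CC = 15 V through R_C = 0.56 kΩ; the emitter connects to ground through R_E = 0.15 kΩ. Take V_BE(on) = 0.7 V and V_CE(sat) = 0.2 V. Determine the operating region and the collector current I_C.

active; I_C ≈ 0.89 mA

Assume active. Base-emitter loop: I_B = (V_BB − V_BE)/(R_B + (β+1)R_E) = (2.8 − 0.7)/(330 + 151×0.15) = 0.00595 mA.
I_C = β·I_B = 150×0.00595 = 0.893 mA.
V_CE = V_CC − I_C·R_C − I_E·R_E = 15 − 0.893×0.56 − 0.899×0.15 = 14.4 V > V_CE(sat), so the active-region assumption holds.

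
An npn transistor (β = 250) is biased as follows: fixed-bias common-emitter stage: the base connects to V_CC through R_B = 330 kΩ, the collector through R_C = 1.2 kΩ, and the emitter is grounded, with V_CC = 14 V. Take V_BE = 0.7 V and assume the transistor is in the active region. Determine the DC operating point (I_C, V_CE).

I_C ≈ 10 mA, V_CE ≈ 1.9 V

Base loop: V_CC = I_B·R_B + V_BE, so I_B = (14 − 0.7)/330 kΩ = 0.0403 mA.
In the active region I_C = β·I_B = 250 × 0.0403 = 10.1 mA.
Collector loop: V_CE = V_CC − I_C·R_C = 14 − 10.1×1.2 = 1.91 V.
Since V_CE = 1.91 V > V_CE(sat) ≈ 0.2 V, the transistor is in the active region as assumed.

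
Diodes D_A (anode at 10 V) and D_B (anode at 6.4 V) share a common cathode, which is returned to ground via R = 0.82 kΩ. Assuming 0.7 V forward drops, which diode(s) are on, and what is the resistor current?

Assume both conduct. Then node N would need to be at both 10−0.7 = 9.3 V and 6.4−0.7 = 5.7 V, which is impossible.
Assume only D_A conducts: V_N = 10 − 0.7 = 9.3 V, so I_R = 9.3/0.82 = 11.3 mA.
Check D_B: its anode-to-cathode voltage is 6.4 − 9.3 = -2.9 V < 0.7 V, so it is off. The assumption is consistent.

Only D_A conducts; I_R ≈ 11 mA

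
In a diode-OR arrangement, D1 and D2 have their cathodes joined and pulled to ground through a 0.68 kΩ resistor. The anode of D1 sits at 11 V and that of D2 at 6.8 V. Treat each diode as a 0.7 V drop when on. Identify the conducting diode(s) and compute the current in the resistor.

Assume both conduct. Then node N would need to be at both 11−0.7 = 10.3 V and 6.8−0.7 = 6.1 V, which is impossible.
Assume only D1 conducts: V_N = 11 − 0.7 = 10.3 V, so I_R = 10.3/0.68 = 15.1 mA.
Check D2: its anode-to-cathode voltage is 6.8 − 10.3 = -3.5 V < 0.7 V, so it is off. The assumption is consistent.

Only D1 conducts; I_R ≈ 15 mA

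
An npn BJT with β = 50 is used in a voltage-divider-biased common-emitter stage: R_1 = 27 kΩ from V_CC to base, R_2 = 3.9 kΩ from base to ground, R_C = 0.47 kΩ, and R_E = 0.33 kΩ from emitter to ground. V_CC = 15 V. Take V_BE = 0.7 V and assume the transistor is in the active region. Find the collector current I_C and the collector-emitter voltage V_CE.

Thevenize the base divider: V_Th = V_CC·R_2/(R_1+R_2) = 15×3.9/30.9 = 1.89 V, R_Th = R_1‖R_2 = 3.41 kΩ.
Base-emitter loop: V_Th = I_B·R_Th + V_BE + (β+1)I_B·R_E, so I_B = (1.89 − 0.7) / (3.41 + 51×0.33) = 0.059 mA.
I_C = β·I_B = 50×0.059 = 2.95 mA, and I_E = (β+1)I_B = 3.01 mA.
V_CE = V_CC − I_C·R_C − I_E·R_E = 15 − 2.95×0.47 − 3.01×0.33 = 12.6 V.
V_CE = 12.6 V > 0.2 V confirms active-region operation.

I_C ≈ 2.9 mA, V_CE ≈ 13 V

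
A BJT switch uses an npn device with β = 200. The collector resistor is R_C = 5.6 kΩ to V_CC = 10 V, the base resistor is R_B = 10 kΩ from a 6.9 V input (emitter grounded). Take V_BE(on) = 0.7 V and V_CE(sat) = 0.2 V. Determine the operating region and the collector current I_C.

Assume active: I_B = (6.9 − 0.7)/10 = 0.62 mA, giving I_C = β·I_B = 124 mA.
But then V_CE = 10 − 124×5.6 = -684 V < V_CE(sat) = 0.2 V — impossible in the active region.
So the transistor is saturated. With V_CE = 0.2 V, I_C = (V_CC − 0.2)/R_C = 9.8/5.6 = 1.75 mA.
Check: β·I_B = 124 mA > I_C = 1.75 mA, confirming saturation.

saturation; I_C ≈ 1.8 mA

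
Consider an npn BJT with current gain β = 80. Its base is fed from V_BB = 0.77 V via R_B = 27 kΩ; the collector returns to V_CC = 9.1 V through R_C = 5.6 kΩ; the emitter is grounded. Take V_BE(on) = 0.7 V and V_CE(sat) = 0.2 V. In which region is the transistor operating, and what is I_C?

active; I_C ≈ 0.21 mA

Assume active. Base-emitter loop: I_B = (V_BB − V_BE)/R_B = (0.77 − 0.7)/27 = 0.00259 mA.
I_C = β·I_B = 80×0.00259 = 0.207 mA.
V_CE = V_CC − I_C·R_C = 9.1 − 0.207×5.6 = 7.94 V > V_CE(sat), so the active-region assumption holds.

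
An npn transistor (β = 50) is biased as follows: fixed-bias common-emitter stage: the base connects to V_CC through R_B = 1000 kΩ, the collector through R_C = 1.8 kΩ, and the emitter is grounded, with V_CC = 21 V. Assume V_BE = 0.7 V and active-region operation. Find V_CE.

V_CE ≈ 19 V

Base loop: V_CC = I_B·R_B + V_BE, so I_B = (21 − 0.7)/1000 kΩ = 0.0203 mA.
In the active region I_C = β·I_B = 50 × 0.0203 = 1.02 mA.
Collector loop: V_CE = V_CC − I_C·R_C = 21 − 1.02×1.8 = 19.2 V.
Since V_CE = 19.2 V > V_CE(sat) ≈ 0.2 V, the transistor is in the active region as assumed.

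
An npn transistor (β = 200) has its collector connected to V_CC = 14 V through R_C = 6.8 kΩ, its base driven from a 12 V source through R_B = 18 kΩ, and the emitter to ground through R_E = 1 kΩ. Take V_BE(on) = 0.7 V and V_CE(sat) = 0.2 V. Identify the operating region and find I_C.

Assume active: I_B = (12 − 0.7)/(18 + 201×1) = 0.0516 mA, I_C = β·I_B = 10.3 mA.
Then V_CE = 14 − 10.3×6.8 − 10.4×1 = -66.5 V < 0.2 V — the active assumption fails.
Re-solve with V_CE = 0.2 V. KCL at the emitter: V_E/R_E = (V_BB−0.7−V_E)/R_B + (V_CC−0.2−V_E)/R_C, giving V_E = 2.21 V.
I_C = (V_CC − 0.2 − V_E)/R_C = (13.8 − 2.21)/6.8 = 1.7 mA.
Check: I_B = (11.3 − 2.21)/18 = 0.505 mA, and β·I_B = 101 mA > I_C, confirming saturation.

saturation; I_C ≈ 1.7 mA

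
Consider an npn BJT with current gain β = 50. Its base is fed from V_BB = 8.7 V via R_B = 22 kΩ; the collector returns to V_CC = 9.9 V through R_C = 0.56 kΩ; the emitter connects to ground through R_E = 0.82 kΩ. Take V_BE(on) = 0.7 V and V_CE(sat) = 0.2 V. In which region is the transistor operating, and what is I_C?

Assume active. Base-emitter loop: I_B = (V_BB − V_BE)/(R_B + (β+1)R_E) = (8.7 − 0.7)/(22 + 51×0.82) = 0.125 mA.
I_C = β·I_B = 50×0.125 = 6.27 mA.
V_CE = V_CC − I_C·R_C − I_E·R_E = 9.9 − 6.27×0.56 − 6.39×0.82 = 1.15 V > V_CE(sat), so the active-region assumption holds.

active; I_C ≈ 6.3 mA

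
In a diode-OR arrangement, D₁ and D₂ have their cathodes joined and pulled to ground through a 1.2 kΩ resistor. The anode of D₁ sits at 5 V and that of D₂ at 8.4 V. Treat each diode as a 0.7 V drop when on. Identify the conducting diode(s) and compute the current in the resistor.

Only D₂ conducts; I_R ≈ 6.4 mA

Assume both conduct. Then node N would need to be at both 5−0.7 = 4.3 V and 8.4−0.7 = 7.7 V, which is impossible.
Assume only D₂ conducts: V_N = 8.4 − 0.7 = 7.7 V, so I_R = 7.7/1.2 = 6.42 mA.
Check D₁: its anode-to-cathode voltage is 5 − 7.7 = -2.7 V < 0.7 V, so it is off. The assumption is consistent.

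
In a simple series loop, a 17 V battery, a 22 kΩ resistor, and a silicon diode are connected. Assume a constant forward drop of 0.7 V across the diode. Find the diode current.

KVL around the loop: 17 = V_D + I·R = 0.7 + I × 22 kΩ.
So I = (17 − 0.7) / 22 kΩ = 16.3 / 22 = 0.741 mA.

I ≈ 0.74 mA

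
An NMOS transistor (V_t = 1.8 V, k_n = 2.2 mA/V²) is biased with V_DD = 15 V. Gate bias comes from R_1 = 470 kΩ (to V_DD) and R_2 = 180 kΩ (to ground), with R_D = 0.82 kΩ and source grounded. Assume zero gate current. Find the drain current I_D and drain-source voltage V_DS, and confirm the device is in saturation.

I_D ≈ 6.1 mA, V_DS ≈ 10 V

V_G = V_DD·R_2/(R_1+R_2) = 15×180/650 = 4.15 V. With the source grounded, V_GS = V_G = 4.15 V.
Assume saturation: I_D = (k_n/2)(V_GS − V_t)² = (2.2/2)×(4.15 − 1.8)² = 1.1×2.35² = 6.09 mA.
V_DS = V_DD − I_D·R_D = 15 − 6.09×0.82 = 10 V.
Saturation requires V_DS ≥ V_GS − V_t = 2.35 V; 10 ≥ 2.35 ✓.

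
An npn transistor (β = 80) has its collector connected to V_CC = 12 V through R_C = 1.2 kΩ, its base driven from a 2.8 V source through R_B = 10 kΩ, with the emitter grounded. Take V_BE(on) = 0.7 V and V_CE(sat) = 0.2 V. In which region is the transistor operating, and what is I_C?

Assume active: I_B = (2.8 − 0.7)/10 = 0.21 mA, giving I_C = β·I_B = 16.8 mA.
But then V_CE = 12 − 16.8×1.2 = -8.16 V < V_CE(sat) = 0.2 V — impossible in the active region.
So the transistor is saturated. With V_CE = 0.2 V, I_C = (V_CC − 0.2)/R_C = 11.8/1.2 = 9.83 mA.
Check: β·I_B = 16.8 mA > I_C = 9.83 mA, confirming saturation.

saturation; I_C ≈ 9.8 mA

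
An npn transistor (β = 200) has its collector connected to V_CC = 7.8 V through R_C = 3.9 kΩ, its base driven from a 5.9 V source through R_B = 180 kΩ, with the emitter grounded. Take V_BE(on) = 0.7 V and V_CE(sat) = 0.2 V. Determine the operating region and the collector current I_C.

saturation; I_C ≈ 1.9 mA

Assume active: I_B = (5.9 − 0.7)/180 = 0.0289 mA, giving I_C = β·I_B = 5.78 mA.
But then V_CE = 7.8 − 5.78×3.9 = -14.7 V < V_CE(sat) = 0.2 V — impossible in the active region.
So the transistor is saturated. With V_CE = 0.2 V, I_C = (V_CC − 0.2)/R_C = 7.6/3.9 = 1.95 mA.
Check: β·I_B = 5.78 mA > I_C = 1.95 mA, confirming saturation.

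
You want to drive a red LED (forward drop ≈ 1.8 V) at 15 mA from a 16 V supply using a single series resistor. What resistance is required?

R ≈ 0.95 kΩ

The resistor drops V_S − V_D = 16 − 1.8 = 14.2 V at 15 mA.
R = 14.2 V / 15 mA = 0.947 kΩ.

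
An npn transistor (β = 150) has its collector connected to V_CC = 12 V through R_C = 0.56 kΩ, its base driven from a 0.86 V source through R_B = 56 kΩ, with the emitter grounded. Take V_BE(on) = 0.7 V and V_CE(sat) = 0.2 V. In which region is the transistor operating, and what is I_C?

Assume active. Base-emitter loop: I_B = (V_BB − V_BE)/R_B = (0.86 − 0.7)/56 = 0.00286 mA.
I_C = β·I_B = 150×0.00286 = 0.429 mA.
V_CE = V_CC − I_C·R_C = 12 − 0.429×0.56 = 11.8 V > V_CE(sat), so the active-region assumption holds.

active; I_C ≈ 0.43 mA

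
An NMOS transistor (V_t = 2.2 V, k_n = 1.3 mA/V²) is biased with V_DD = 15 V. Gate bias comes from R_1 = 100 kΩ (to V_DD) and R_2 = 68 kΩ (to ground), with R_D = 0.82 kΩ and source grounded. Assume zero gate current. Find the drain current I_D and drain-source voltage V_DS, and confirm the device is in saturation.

I_D ≈ 9.7 mA, V_DS ≈ 7 V

V_G = V_DD·R_2/(R_1+R_2) = 15×68/168 = 6.07 V. With the source grounded, V_GS = V_G = 6.07 V.
Assume saturation: I_D = (k_n/2)(V_GS − V_t)² = (1.3/2)×(6.07 − 2.2)² = 0.65×3.87² = 9.74 mA.
V_DS = V_DD − I_D·R_D = 15 − 9.74×0.82 = 7.01 V.
Saturation requires V_DS ≥ V_GS − V_t = 3.87 V; 7.01 ≥ 3.87 ✓.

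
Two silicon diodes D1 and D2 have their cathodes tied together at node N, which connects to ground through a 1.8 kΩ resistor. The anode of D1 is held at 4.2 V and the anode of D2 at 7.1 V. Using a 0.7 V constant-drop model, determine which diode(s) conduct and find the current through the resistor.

Assume both conduct. Then node N would need to be at both 4.2−0.7 = 3.5 V and 7.1−0.7 = 6.4 V, which is impossible.
Assume only D2 conducts: V_N = 7.1 − 0.7 = 6.4 V, so I_R = 6.4/1.8 = 3.56 mA.
Check D1: its anode-to-cathode voltage is 4.2 − 6.4 = -2.2 V < 0.7 V, so it is off. The assumption is consistent.

Only D2 conducts; I_R ≈ 3.6 mA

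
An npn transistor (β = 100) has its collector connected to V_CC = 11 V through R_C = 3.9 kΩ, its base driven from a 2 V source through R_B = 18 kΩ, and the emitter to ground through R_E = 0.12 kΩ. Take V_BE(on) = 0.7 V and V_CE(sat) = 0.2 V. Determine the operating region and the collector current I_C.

Assume active: I_B = (2 − 0.7)/(18 + 101×0.12) = 0.0432 mA, I_C = β·I_B = 4.32 mA.
Then V_CE = 11 − 4.32×3.9 − 4.36×0.12 = -6.36 V < 0.2 V — the active assumption fails.
Re-solve with V_CE = 0.2 V. KCL at the emitter: V_E/R_E = (V_BB−0.7−V_E)/R_B + (V_CC−0.2−V_E)/R_C, giving V_E = 0.329 V.
I_C = (V_CC − 0.2 − V_E)/R_C = (10.8 − 0.329)/3.9 = 2.68 mA.
Check: I_B = (1.3 − 0.329)/18 = 0.054 mA, and β·I_B = 5.4 mA > I_C, confirming saturation.

saturation; I_C ≈ 2.7 mA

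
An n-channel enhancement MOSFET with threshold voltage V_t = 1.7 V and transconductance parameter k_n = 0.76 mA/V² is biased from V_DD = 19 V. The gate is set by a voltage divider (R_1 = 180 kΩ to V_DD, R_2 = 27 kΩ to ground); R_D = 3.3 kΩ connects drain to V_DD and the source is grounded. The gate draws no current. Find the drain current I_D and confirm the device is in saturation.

V_G = V_DD·R_2/(R_1+R_2) = 19×27/207 = 2.48 V. With the source grounded, V_GS = V_G = 2.48 V.
Assume saturation: I_D = (k_n/2)(V_GS − V_t)² = (0.76/2)×(2.48 − 1.7)² = 0.38×0.778² = 0.23 mA.
V_DS = V_DD − I_D·R_D = 19 − 0.23×3.3 = 18.2 V.
Saturation requires V_DS ≥ V_GS − V_t = 0.778 V; 18.2 ≥ 0.778 ✓.

I_D ≈ 0.23 mA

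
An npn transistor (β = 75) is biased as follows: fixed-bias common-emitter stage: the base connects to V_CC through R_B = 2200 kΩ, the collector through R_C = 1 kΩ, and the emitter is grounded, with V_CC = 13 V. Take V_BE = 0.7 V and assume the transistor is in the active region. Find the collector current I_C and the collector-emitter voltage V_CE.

I_C ≈ 0.42 mA, V_CE ≈ 13 V

Base loop: V_CC = I_B·R_B + V_BE, so I_B = (13 − 0.7)/2200 kΩ = 0.00559 mA.
In the active region I_C = β·I_B = 75 × 0.00559 = 0.419 mA.
Collector loop: V_CE = V_CC − I_C·R_C = 13 − 0.419×1 = 12.6 V.
Since V_CE = 12.6 V > V_CE(sat) ≈ 0.2 V, the transistor is in the active region as assumed.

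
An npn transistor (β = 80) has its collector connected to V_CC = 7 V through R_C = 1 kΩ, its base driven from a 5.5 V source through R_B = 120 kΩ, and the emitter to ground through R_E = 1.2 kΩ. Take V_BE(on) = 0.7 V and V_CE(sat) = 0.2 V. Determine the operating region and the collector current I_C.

active; I_C ≈ 1.8 mA

Assume active. Base-emitter loop: I_B = (V_BB − V_BE)/(R_B + (β+1)R_E) = (5.5 − 0.7)/(120 + 81×1.2) = 0.0221 mA.
I_C = β·I_B = 80×0.0221 = 1.77 mA.
V_CE = V_CC − I_C·R_C − I_E·R_E = 7 − 1.77×1 − 1.79×1.2 = 3.08 V > V_CE(sat), so the active-region assumption holds.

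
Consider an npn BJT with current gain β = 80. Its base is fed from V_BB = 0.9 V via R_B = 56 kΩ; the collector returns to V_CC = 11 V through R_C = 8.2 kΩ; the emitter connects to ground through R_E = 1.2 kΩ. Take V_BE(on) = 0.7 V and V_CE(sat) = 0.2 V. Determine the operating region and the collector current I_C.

Assume active. Base-emitter loop: I_B = (V_BB − V_BE)/(R_B + (β+1)R_E) = (0.9 − 0.7)/(56 + 81×1.2) = 0.00131 mA.
I_C = β·I_B = 80×0.00131 = 0.104 mA.
V_CE = V_CC − I_C·R_C − I_E·R_E = 11 − 0.104×8.2 − 0.106×1.2 = 10 V > V_CE(sat), so the active-region assumption holds.

active; I_C ≈ 0.1 mA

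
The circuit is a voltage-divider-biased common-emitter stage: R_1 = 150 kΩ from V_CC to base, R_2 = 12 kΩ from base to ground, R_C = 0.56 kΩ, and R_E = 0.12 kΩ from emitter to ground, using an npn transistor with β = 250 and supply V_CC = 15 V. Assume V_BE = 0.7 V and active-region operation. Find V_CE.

Thevenize the base divider: V_Th = V_CC·R_2/(R_1+R_2) = 15×12/162 = 1.11 V, R_Th = R_1‖R_2 = 11.1 kΩ.
Base-emitter loop: V_Th = I_B·R_Th + V_BE + (β+1)I_B·R_E, so I_B = (1.11 − 0.7) / (11.1 + 251×0.12) = 0.00997 mA.
I_C = β·I_B = 250×0.00997 = 2.49 mA, and I_E = (β+1)I_B = 2.5 mA.
V_CE = V_CC − I_C·R_C − I_E·R_E = 15 − 2.49×0.56 − 2.5×0.12 = 13.3 V.
V_CE = 13.3 V > 0.2 V confirms active-region operation.

V_CE ≈ 13 V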